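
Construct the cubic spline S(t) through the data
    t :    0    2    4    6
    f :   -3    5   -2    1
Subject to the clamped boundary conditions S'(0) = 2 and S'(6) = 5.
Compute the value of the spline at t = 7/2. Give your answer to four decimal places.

Let m_i = S''(x_i). Step sizes h_i = 2, 2, 2; slopes of the chords Δ_i = (y_(i+1) - y_i)/h_i = 4, -7/2, 3/2.
  2·m_0 + 8·m_1 + 2·m_2 = 6(Δ_1 - Δ_0) = -45
  2·m_1 + 8·m_2 + 2·m_3 = 6(Δ_2 - Δ_1) = 30
Clamped end conditions give two more equations: 2h_0·m_0 + h_0·m_1 = 6(Δ_0 - S'(0)) = 12 and h_2·m_2 + 2h_2·m_3 = 6(S'(6) - Δ_2) = 21.
Hence m_0 = 37/5, m_1 = -44/5, m_2 = 53/10, m_3 = 13/5.
On [2, 4], S(t) = 5 + 3/5·(t - 2) - 22/5·(t - 2)² + 47/40·(t - 2)³.
With (t - 2) = 3/2: S(7/2) = -11/320.

-0.0344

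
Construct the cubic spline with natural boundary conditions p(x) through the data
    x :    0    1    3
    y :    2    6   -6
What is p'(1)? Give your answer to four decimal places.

Write M_i for p''(x_i). With h_i = 1, 2 and divided differences Δ_i = 4, -6, the continuity of p' gives the tridiagonal system
  1·M_0 + 6·M_1 + 2·M_2 = 6(Δ_1 - Δ_0) = -60
Natural end conditions: M_0 = M_2 = 0.
Solving the tridiagonal system: M_0 = 0, M_1 = -10, M_2 = 0.
On [1, 3], p'(x) = b_1 + 2c_1·(x - 1) + 3d_1·(x - 1)² with b_1 = Δ_1 - h_1(2M_1 + M_2)/6 = 2/3, c_1 = M_1/2 = -5, d_1 = (M_2 - M_1)/(6h_1) = 5/6. So p'(1) = 2/3.

0.6667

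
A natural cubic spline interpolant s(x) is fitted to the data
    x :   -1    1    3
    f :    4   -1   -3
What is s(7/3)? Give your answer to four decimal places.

-2.5556

Put m_i = s'' at the i-th knot. Here h = (2, 2) and Δ = (-5/2, -1), so the interior equations h_(i-1)·m_(i-1) + 2(h_(i-1)+h_i)·m_i + h_i·m_(i+1) = 6(Δ_i − Δ_(i-1)) read
  2·m_0 + 8·m_1 + 2·m_2 = 6(Δ_1 - Δ_0) = 9
Natural end conditions: m_0 = m_2 = 0.
Hence m_0 = 0, m_1 = 9/8, m_2 = 0.
On [1, 3], s(x) = -1 - 7/4·(x - 1) + 9/16·(x - 1)² - 3/32·(x - 1)³.
With (x - 1) = 4/3: s(7/3) = -23/9.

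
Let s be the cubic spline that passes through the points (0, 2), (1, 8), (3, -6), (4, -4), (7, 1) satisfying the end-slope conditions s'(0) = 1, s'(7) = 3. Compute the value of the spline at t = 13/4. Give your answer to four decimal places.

-6.3078

Write m_i for s''(x_i). With h_i = 1, 2, 1, 3 and divided differences Δ_i = 6, -7, 2, 5/3, the continuity of s' gives the tridiagonal system
  1·m_0 + 6·m_1 + 2·m_2 = 6(Δ_1 - Δ_0) = -78
  2·m_1 + 6·m_2 + 1·m_3 = 6(Δ_2 - Δ_1) = 54
  1·m_2 + 8·m_3 + 3·m_4 = 6(Δ_3 - Δ_2) = -2
Clamped end conditions give two more equations: 2h_0·m_0 + h_0·m_1 = 6(Δ_0 - s'(0)) = 30 and h_3·m_3 + 2h_3·m_4 = 6(s'(7) - Δ_3) = 8.
Solving: m_0 = 1623/61, m_1 = -1416/61, m_2 = 2115/122, m_3 = -219/61, m_4 = 1145/366.
On [3, 4], s(t) = -6 - 194/61·(t - 3) + 2115/244·(t - 3)² - 851/244·(t - 3)³.
With (t - 3) = 1/4: s(13/4) = -98503/15616.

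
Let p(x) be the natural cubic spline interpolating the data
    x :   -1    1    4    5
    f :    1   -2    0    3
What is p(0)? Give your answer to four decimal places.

Put M_i = p'' at the i-th knot. Here h = (2, 3, 1) and Δ = (-3/2, 2/3, 3), so the interior equations h_(i-1)·M_(i-1) + 2(h_(i-1)+h_i)·M_i + h_i·M_(i+1) = 6(Δ_i − Δ_(i-1)) read
  2·M_0 + 10·M_1 + 3·M_2 = 6(Δ_1 - Δ_0) = 13
  3·M_1 + 8·M_2 + 1·M_3 = 6(Δ_2 - Δ_1) = 14
Natural end conditions: M_0 = M_3 = 0.
Hence M_0 = 0, M_1 = 62/71, M_2 = 101/71, M_3 = 0.
On [-1, 1], p(x) = 1 - 763/426·(x + 1) + 0·(x + 1)² + 31/426·(x + 1)³.
With (x + 1) = 1: p(0) = -51/71.

-0.7183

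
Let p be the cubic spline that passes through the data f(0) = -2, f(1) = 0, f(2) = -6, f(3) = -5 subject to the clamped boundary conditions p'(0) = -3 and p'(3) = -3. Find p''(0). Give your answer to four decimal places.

27.2000

With m_i denoting the second derivative at x_i, h_i = 1, 1, 1, and Δ_i = (y_(i+1) − y_i)/h_i = 2, -6, 1:
  1·m_0 + 4·m_1 + 1·m_2 = 6(Δ_1 - Δ_0) = -48
  1·m_1 + 4·m_2 + 1·m_3 = 6(Δ_2 - Δ_1) = 42
Clamped end conditions give two more equations: 2h_0·m_0 + h_0·m_1 = 6(Δ_0 - p'(0)) = 30 and h_2·m_2 + 2h_2·m_3 = 6(p'(3) - Δ_2) = -24.
Solving the tridiagonal system: m_0 = 136/5, m_1 = -122/5, m_2 = 112/5, m_3 = -116/5.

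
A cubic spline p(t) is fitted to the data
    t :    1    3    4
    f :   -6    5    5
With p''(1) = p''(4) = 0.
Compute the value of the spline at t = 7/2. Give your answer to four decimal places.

5.3438

Put m_i = p'' at the i-th knot. Here h = (2, 1) and Δ = (11/2, 0), so the interior equations h_(i-1)·m_(i-1) + 2(h_(i-1)+h_i)·m_i + h_i·m_(i+1) = 6(Δ_i − Δ_(i-1)) read
  2·m_0 + 6·m_1 + 1·m_2 = 6(Δ_1 - Δ_0) = -33
Natural end conditions: m_0 = m_2 = 0.
Solving the tridiagonal system: m_0 = 0, m_1 = -11/2, m_2 = 0.
On [3, 4], p(t) = 5 + 11/6·(t - 3) - 11/4·(t - 3)² + 11/12·(t - 3)³.
With (t - 3) = 1/2: p(7/2) = 171/32.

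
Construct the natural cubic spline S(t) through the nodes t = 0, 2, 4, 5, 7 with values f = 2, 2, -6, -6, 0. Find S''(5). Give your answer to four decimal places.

Let M_i = S''(x_i). Step sizes h_i = 2, 2, 1, 2; slopes of the chords Δ_i = (y_(i+1) - y_i)/h_i = 0, -4, 0, 3.
  2·M_0 + 8·M_1 + 2·M_2 = 6(Δ_1 - Δ_0) = -24
  2·M_1 + 6·M_2 + 1·M_3 = 6(Δ_2 - Δ_1) = 24
  1·M_2 + 6·M_3 + 2·M_4 = 6(Δ_3 - Δ_2) = 18
Natural end conditions: M_0 = M_4 = 0.
Solving: M_0 = 0, M_1 = -273/64, M_2 = 81/16, M_3 = 69/32, M_4 = 0.

2.1563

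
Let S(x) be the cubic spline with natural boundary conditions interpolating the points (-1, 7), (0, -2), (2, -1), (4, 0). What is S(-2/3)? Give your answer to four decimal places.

Put M_i = S'' at the i-th knot. Here h = (1, 2, 2) and Δ = (-9, 1/2, 1/2), so the interior equations h_(i-1)·M_(i-1) + 2(h_(i-1)+h_i)·M_i + h_i·M_(i+1) = 6(Δ_i − Δ_(i-1)) read
  1·M_0 + 6·M_1 + 2·M_2 = 6(Δ_1 - Δ_0) = 57
  2·M_1 + 8·M_2 + 2·M_3 = 6(Δ_2 - Δ_1) = 0
Natural end conditions: M_0 = M_3 = 0.
Hence M_0 = 0, M_1 = 114/11, M_2 = -57/22, M_3 = 0.
On [-1, 0], S(x) = 7 - 118/11·(x + 1) + 0·(x + 1)² + 19/11·(x + 1)³.
With (x + 1) = 1/3: S(-2/3) = 1036/297.

3.4882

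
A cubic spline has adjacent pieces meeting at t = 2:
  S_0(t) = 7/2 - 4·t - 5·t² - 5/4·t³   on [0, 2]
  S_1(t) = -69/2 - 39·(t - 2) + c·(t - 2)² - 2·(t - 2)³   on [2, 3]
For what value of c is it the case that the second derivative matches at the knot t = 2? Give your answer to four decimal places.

S_0''(t) = -10 - 15/2·t, so S_0''(2) = -25. On the right, S_1''(2) = 2c, so c = -25/2.

-12.5000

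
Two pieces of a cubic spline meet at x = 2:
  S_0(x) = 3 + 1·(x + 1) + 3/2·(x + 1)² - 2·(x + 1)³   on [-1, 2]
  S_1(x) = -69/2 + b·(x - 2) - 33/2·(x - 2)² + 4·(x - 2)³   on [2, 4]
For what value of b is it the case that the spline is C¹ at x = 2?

S_0'(x) = 1 + 3·(x + 1) - 6·(x + 1)², so S_0'(2) = -44. On the right, S_1'(2) = b, so b = -44.

-44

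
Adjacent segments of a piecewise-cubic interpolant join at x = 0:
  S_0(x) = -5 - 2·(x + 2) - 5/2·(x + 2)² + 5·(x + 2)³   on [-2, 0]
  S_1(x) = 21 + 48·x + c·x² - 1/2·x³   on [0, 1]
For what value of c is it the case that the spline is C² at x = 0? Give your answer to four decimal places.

27.5000

S_0''(x) = -5 + 30·(x + 2), so S_0''(0) = 55. On the right, S_1''(0) = 2c, so c = 55/2.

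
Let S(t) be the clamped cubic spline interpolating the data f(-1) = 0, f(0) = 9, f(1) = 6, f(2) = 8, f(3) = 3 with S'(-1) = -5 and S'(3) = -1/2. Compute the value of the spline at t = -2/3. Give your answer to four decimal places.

1.1316

With M_i denoting the second derivative at x_i, h_i = 1, 1, 1, 1, and Δ_i = (y_(i+1) − y_i)/h_i = 9, -3, 2, -5:
  1·M_0 + 4·M_1 + 1·M_2 = 6(Δ_1 - Δ_0) = -72
  1·M_1 + 4·M_2 + 1·M_3 = 6(Δ_2 - Δ_1) = 30
  1·M_2 + 4·M_3 + 1·M_4 = 6(Δ_3 - Δ_2) = -42
Clamped end conditions give two more equations: 2h_0·M_0 + h_0·M_1 = 6(Δ_0 - S'(-1)) = 84 and h_3·M_3 + 2h_3·M_4 = 6(S'(3) - Δ_3) = 27.
Solving: M_0 = 3447/56, M_1 = -1095/28, M_2 = 183/8, M_3 = -627/28, M_4 = 1383/56.
On [-1, 0], S(t) = 0 - 5·(t + 1) + 3447/112·(t + 1)² - 1879/112·(t + 1)³.
With (t + 1) = 1/3: S(-2/3) = 1711/1512.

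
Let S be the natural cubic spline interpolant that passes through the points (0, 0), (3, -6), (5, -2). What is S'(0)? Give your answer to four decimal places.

Let σ_i = S''(x_i). Step sizes h_i = 3, 2; slopes of the chords Δ_i = (y_(i+1) - y_i)/h_i = -2, 2.
  3·σ_0 + 10·σ_1 + 2·σ_2 = 6(Δ_1 - Δ_0) = 24
Natural end conditions: σ_0 = σ_2 = 0.
Solving the tridiagonal system: σ_0 = 0, σ_1 = 12/5, σ_2 = 0.
On [0, 3], S'(x) = b_0 + 2c_0·x + 3d_0·x² with b_0 = Δ_0 - h_0(2σ_0 + σ_1)/6 = -16/5, c_0 = σ_0/2 = 0, d_0 = (σ_1 - σ_0)/(6h_0) = 2/15. So S'(0) = -16/5.

-3.2000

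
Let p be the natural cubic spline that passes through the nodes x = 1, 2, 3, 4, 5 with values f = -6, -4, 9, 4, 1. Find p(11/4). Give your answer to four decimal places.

6.7419

Let m_i = p''(x_i). Step sizes h_i = 1, 1, 1, 1; slopes of the chords Δ_i = (y_(i+1) - y_i)/h_i = 2, 13, -5, -3.
  1·m_0 + 4·m_1 + 1·m_2 = 6(Δ_1 - Δ_0) = 66
  1·m_1 + 4·m_2 + 1·m_3 = 6(Δ_2 - Δ_1) = -108
  1·m_2 + 4·m_3 + 1·m_4 = 6(Δ_3 - Δ_2) = 12
Natural end conditions: m_0 = m_4 = 0.
Solving: m_0 = 0, m_1 = 717/28, m_2 = -255/7, m_3 = 339/28, m_4 = 0.
On [2, 3], p(x) = -4 + 295/28·(x - 2) + 717/56·(x - 2)² - 579/56·(x - 2)³.
With (x - 2) = 3/4: p(11/4) = 24163/3584.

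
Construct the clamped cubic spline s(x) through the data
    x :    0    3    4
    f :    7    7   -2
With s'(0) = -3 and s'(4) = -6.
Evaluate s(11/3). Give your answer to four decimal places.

0.6667

Write M_i for s''(x_i). With h_i = 3, 1 and divided differences Δ_i = 0, -9, the continuity of s' gives the tridiagonal system
  3·M_0 + 8·M_1 + 1·M_2 = 6(Δ_1 - Δ_0) = -54
Clamped end conditions give two more equations: 2h_0·M_0 + h_0·M_1 = 6(Δ_0 - s'(0)) = 18 and h_1·M_1 + 2h_1·M_2 = 6(s'(4) - Δ_1) = 18.
Hence M_0 = 9, M_1 = -12, M_2 = 15.
On [3, 4], s(x) = 7 - 15/2·(x - 3) - 6·(x - 3)² + 9/2·(x - 3)³.
With (x - 3) = 2/3: s(11/3) = 2/3.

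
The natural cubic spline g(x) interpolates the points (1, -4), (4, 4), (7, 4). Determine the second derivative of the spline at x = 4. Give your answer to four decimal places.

-1.3333

Write M_i for g''(x_i). With h_i = 3, 3 and divided differences Δ_i = 8/3, 0, the continuity of g' gives the tridiagonal system
  3·M_0 + 12·M_1 + 3·M_2 = 6(Δ_1 - Δ_0) = -16
Natural end conditions: M_0 = M_2 = 0.
Solving: M_0 = 0, M_1 = -4/3, M_2 = 0.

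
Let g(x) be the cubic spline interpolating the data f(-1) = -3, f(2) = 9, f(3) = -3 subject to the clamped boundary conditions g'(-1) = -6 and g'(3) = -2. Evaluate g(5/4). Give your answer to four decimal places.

Write M_i for g''(x_i). With h_i = 3, 1 and divided differences Δ_i = 4, -12, the continuity of g' gives the tridiagonal system
  3·M_0 + 8·M_1 + 1·M_2 = 6(Δ_1 - Δ_0) = -96
Clamped end conditions give two more equations: 2h_0·M_0 + h_0·M_1 = 6(Δ_0 - g'(-1)) = 60 and h_1·M_1 + 2h_1·M_2 = 6(g'(3) - Δ_1) = 60.
Solving the tridiagonal system: M_0 = 23, M_1 = -26, M_2 = 43.
On [-1, 2], g(x) = -3 - 6·(x + 1) + 23/2·(x + 1)² - 49/18·(x + 1)³.
With (x + 1) = 9/4: g(5/4) = 1371/128.

10.7109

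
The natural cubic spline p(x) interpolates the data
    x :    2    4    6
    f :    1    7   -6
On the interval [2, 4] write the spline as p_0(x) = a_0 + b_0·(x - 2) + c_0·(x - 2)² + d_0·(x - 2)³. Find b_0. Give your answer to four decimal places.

5.3750

Let m_i = p''(x_i). Step sizes h_i = 2, 2; slopes of the chords Δ_i = (y_(i+1) - y_i)/h_i = 3, -13/2.
  2·m_0 + 8·m_1 + 2·m_2 = 6(Δ_1 - Δ_0) = -57
Natural end conditions: m_0 = m_2 = 0.
Hence m_0 = 0, m_1 = -57/8, m_2 = 0.
On [2, 4], with p_0(x) = a_0 + b_0·(x - 2) + c_0·(x - 2)² + d_0·(x - 2)³: c_0 = m_0/2 = 0, d_0 = (m_1 - m_0)/(6h_0) = -19/32, b_0 = Δ_0 - h_0(2m_0 + m_1)/6 = 43/8.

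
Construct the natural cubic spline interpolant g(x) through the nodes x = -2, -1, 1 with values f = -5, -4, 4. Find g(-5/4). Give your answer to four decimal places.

-4.4141

Put M_i = g'' at the i-th knot. Here h = (1, 2) and Δ = (1, 4), so the interior equations h_(i-1)·M_(i-1) + 2(h_(i-1)+h_i)·M_i + h_i·M_(i+1) = 6(Δ_i − Δ_(i-1)) read
  1·M_0 + 6·M_1 + 2·M_2 = 6(Δ_1 - Δ_0) = 18
Natural end conditions: M_0 = M_2 = 0.
Solving: M_0 = 0, M_1 = 3, M_2 = 0.
On [-2, -1], g(x) = -5 + 1/2·(x + 2) + 0·(x + 2)² + 1/2·(x + 2)³.
With (x + 2) = 3/4: g(-5/4) = -565/128.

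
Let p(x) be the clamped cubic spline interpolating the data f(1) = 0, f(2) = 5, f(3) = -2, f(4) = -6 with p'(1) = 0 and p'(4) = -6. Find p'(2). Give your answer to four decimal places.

Put σ_i = p'' at the i-th knot. Here h = (1, 1, 1) and Δ = (5, -7, -4), so the interior equations h_(i-1)·σ_(i-1) + 2(h_(i-1)+h_i)·σ_i + h_i·σ_(i+1) = 6(Δ_i − Δ_(i-1)) read
  1·σ_0 + 4·σ_1 + 1·σ_2 = 6(Δ_1 - Δ_0) = -72
  1·σ_1 + 4·σ_2 + 1·σ_3 = 6(Δ_2 - Δ_1) = 18
Clamped end conditions give two more equations: 2h_0·σ_0 + h_0·σ_1 = 6(Δ_0 - p'(1)) = 30 and h_2·σ_2 + 2h_2·σ_3 = 6(p'(4) - Δ_2) = -12.
Forward elimination and back-substitution give σ_0 = 148/5, σ_1 = -146/5, σ_2 = 76/5, σ_3 = -68/5.
On [2, 3], p'(x) = b_1 + 2c_1·(x - 2) + 3d_1·(x - 2)² with b_1 = Δ_1 - h_1(2σ_1 + σ_2)/6 = 1/5, c_1 = σ_1/2 = -73/5, d_1 = (σ_2 - σ_1)/(6h_1) = 37/5. So p'(2) = 1/5.

0.2000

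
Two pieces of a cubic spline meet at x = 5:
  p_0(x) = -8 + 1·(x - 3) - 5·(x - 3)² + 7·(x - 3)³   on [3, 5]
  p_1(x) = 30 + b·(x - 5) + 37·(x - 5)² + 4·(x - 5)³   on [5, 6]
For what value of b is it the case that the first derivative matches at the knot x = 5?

p_0'(x) = 1 - 10·(x - 3) + 21·(x - 3)², so p_0'(5) = 65. On the right, p_1'(5) = b, so b = 65.

65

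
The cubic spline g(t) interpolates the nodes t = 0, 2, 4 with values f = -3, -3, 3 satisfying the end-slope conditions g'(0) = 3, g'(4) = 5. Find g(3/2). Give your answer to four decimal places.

Put M_i = g'' at the i-th knot. Here h = (2, 2) and Δ = (0, 3), so the interior equations h_(i-1)·M_(i-1) + 2(h_(i-1)+h_i)·M_i + h_i·M_(i+1) = 6(Δ_i − Δ_(i-1)) read
  2·M_0 + 8·M_1 + 2·M_2 = 6(Δ_1 - Δ_0) = 18
Clamped end conditions give two more equations: 2h_0·M_0 + h_0·M_1 = 6(Δ_0 - g'(0)) = -18 and h_1·M_1 + 2h_1·M_2 = 6(g'(4) - Δ_1) = 12.
Hence M_0 = -25/4, M_1 = 7/2, M_2 = 5/4.
On [0, 2], g(t) = -3 + 3·t - 25/8·t² + 13/16·t³.
With t = 3/2: g(3/2) = -357/128.

-2.7891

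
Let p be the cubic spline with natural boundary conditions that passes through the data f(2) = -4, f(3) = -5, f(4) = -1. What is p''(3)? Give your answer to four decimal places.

Put σ_i = p'' at the i-th knot. Here h = (1, 1) and Δ = (-1, 4), so the interior equations h_(i-1)·σ_(i-1) + 2(h_(i-1)+h_i)·σ_i + h_i·σ_(i+1) = 6(Δ_i − Δ_(i-1)) read
  1·σ_0 + 4·σ_1 + 1·σ_2 = 6(Δ_1 - Δ_0) = 30
Natural end conditions: σ_0 = σ_2 = 0.
Solving the tridiagonal system: σ_0 = 0, σ_1 = 15/2, σ_2 = 0.

7.5000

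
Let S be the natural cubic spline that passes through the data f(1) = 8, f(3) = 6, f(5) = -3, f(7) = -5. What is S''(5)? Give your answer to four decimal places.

3.5000

Let M_i = S''(x_i). Step sizes h_i = 2, 2, 2; slopes of the chords Δ_i = (y_(i+1) - y_i)/h_i = -1, -9/2, -1.
  2·M_0 + 8·M_1 + 2·M_2 = 6(Δ_1 - Δ_0) = -21
  2·M_1 + 8·M_2 + 2·M_3 = 6(Δ_2 - Δ_1) = 21
Natural end conditions: M_0 = M_3 = 0.
Hence M_0 = 0, M_1 = -7/2, M_2 = 7/2, M_3 = 0.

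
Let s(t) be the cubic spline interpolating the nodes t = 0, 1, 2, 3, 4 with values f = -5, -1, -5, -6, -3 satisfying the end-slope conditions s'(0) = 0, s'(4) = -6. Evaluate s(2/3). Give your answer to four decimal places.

-2.2275

With M_i denoting the second derivative at x_i, h_i = 1, 1, 1, 1, and Δ_i = (y_(i+1) − y_i)/h_i = 4, -4, -1, 3:
  1·M_0 + 4·M_1 + 1·M_2 = 6(Δ_1 - Δ_0) = -48
  1·M_1 + 4·M_2 + 1·M_3 = 6(Δ_2 - Δ_1) = 18
  1·M_2 + 4·M_3 + 1·M_4 = 6(Δ_3 - Δ_2) = 24
Clamped end conditions give two more equations: 2h_0·M_0 + h_0·M_1 = 6(Δ_0 - s'(0)) = 24 and h_3·M_3 + 2h_3·M_4 = 6(s'(4) - Δ_3) = -54.
Solving: M_0 = 150/7, M_1 = -132/7, M_2 = 6, M_3 = 90/7, M_4 = -234/7.
On [0, 1], s(t) = -5 + 0·t + 75/7·t² - 47/7·t³.
With t = 2/3: s(2/3) = -421/189.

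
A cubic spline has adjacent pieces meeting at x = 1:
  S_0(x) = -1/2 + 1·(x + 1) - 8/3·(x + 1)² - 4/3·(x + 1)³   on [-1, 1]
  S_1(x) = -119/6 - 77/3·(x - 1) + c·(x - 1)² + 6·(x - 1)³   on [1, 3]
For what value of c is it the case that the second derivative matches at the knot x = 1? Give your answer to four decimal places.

S_0''(x) = -16/3 - 8·(x + 1), so S_0''(1) = -64/3. On the right, S_1''(1) = 2c, so c = -32/3.

-10.6667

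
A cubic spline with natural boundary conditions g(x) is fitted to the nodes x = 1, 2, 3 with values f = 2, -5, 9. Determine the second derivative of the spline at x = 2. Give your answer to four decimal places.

31.5000

With M_i denoting the second derivative at x_i, h_i = 1, 1, and Δ_i = (y_(i+1) − y_i)/h_i = -7, 14:
  1·M_0 + 4·M_1 + 1·M_2 = 6(Δ_1 - Δ_0) = 126
Natural end conditions: M_0 = M_2 = 0.
Solving: M_0 = 0, M_1 = 63/2, M_2 = 0.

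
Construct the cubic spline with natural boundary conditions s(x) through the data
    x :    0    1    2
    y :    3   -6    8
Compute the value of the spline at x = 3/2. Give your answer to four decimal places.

-1.1563

Write m_i for s''(x_i). With h_i = 1, 1 and divided differences Δ_i = -9, 14, the continuity of s' gives the tridiagonal system
  1·m_0 + 4·m_1 + 1·m_2 = 6(Δ_1 - Δ_0) = 138
Natural end conditions: m_0 = m_2 = 0.
Solving the tridiagonal system: m_0 = 0, m_1 = 69/2, m_2 = 0.
On [1, 2], s(x) = -6 + 5/2·(x - 1) + 69/4·(x - 1)² - 23/4·(x - 1)³.
With (x - 1) = 1/2: s(3/2) = -37/32.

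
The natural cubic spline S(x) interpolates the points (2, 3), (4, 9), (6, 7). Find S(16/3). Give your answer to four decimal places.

Write σ_i for S''(x_i). With h_i = 2, 2 and divided differences Δ_i = 3, -1, the continuity of S' gives the tridiagonal system
  2·σ_0 + 8·σ_1 + 2·σ_2 = 6(Δ_1 - Δ_0) = -24
Natural end conditions: σ_0 = σ_2 = 0.
Solving the tridiagonal system: σ_0 = 0, σ_1 = -3, σ_2 = 0.
On [4, 6], S(x) = 9 + 1·(x - 4) - 3/2·(x - 4)² + 1/4·(x - 4)³.
With (x - 4) = 4/3: S(16/3) = 223/27.

8.2593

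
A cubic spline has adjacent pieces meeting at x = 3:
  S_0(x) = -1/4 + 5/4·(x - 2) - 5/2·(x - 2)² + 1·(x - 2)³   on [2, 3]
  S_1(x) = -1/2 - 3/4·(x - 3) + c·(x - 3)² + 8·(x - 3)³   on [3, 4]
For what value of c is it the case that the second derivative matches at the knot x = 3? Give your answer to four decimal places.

0.5000

S_0''(x) = -5 + 6·(x - 2), so S_0''(3) = 1. On the right, S_1''(3) = 2c, so c = 1/2.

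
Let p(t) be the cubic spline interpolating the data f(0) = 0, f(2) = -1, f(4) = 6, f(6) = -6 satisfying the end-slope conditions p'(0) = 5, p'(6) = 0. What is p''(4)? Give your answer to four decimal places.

-13.4667

Let m_i = p''(x_i). Step sizes h_i = 2, 2, 2; slopes of the chords Δ_i = (y_(i+1) - y_i)/h_i = -1/2, 7/2, -6.
  2·m_0 + 8·m_1 + 2·m_2 = 6(Δ_1 - Δ_0) = 24
  2·m_1 + 8·m_2 + 2·m_3 = 6(Δ_2 - Δ_1) = -57
Clamped end conditions give two more equations: 2h_0·m_0 + h_0·m_1 = 6(Δ_0 - p'(0)) = -33 and h_2·m_2 + 2h_2·m_3 = 6(p'(6) - Δ_2) = 36.
Hence m_0 = -196/15, m_1 = 289/30, m_2 = -202/15, m_3 = 236/15.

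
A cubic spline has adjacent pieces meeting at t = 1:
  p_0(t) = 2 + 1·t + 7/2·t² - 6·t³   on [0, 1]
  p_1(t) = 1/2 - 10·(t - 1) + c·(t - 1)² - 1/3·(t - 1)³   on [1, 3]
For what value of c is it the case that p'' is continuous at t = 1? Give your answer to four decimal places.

p_0''(t) = 7 - 36·t, so p_0''(1) = -29. On the right, p_1''(1) = 2c, so c = -29/2.

-14.5000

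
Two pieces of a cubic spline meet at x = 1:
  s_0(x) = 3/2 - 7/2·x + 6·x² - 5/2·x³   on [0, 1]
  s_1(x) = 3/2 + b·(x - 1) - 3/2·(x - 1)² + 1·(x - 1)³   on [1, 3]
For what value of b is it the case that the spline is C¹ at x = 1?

1

s_0'(x) = -7/2 + 12·x - 15/2·x², so s_0'(1) = 1. On the right, s_1'(1) = b, so b = 1.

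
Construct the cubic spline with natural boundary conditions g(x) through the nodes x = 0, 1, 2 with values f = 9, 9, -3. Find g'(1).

Let M_i = g''(x_i). Step sizes h_i = 1, 1; slopes of the chords Δ_i = (y_(i+1) - y_i)/h_i = 0, -12.
  1·M_0 + 4·M_1 + 1·M_2 = 6(Δ_1 - Δ_0) = -72
Natural end conditions: M_0 = M_2 = 0.
Forward elimination and back-substitution give M_0 = 0, M_1 = -18, M_2 = 0.
On [1, 2], g'(x) = b_1 + 2c_1·(x - 1) + 3d_1·(x - 1)² with b_1 = Δ_1 - h_1(2M_1 + M_2)/6 = -6, c_1 = M_1/2 = -9, d_1 = (M_2 - M_1)/(6h_1) = 3. So g'(1) = -6.

-6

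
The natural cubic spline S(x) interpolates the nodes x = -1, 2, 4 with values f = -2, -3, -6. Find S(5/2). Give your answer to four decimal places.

-3.5969

Write M_i for S''(x_i). With h_i = 3, 2 and divided differences Δ_i = -1/3, -3/2, the continuity of S' gives the tridiagonal system
  3·M_0 + 10·M_1 + 2·M_2 = 6(Δ_1 - Δ_0) = -7
Natural end conditions: M_0 = M_2 = 0.
Solving: M_0 = 0, M_1 = -7/10, M_2 = 0.
On [2, 4], S(x) = -3 - 31/30·(x - 2) - 7/20·(x - 2)² + 7/120·(x - 2)³.
With (x - 2) = 1/2: S(5/2) = -1151/320.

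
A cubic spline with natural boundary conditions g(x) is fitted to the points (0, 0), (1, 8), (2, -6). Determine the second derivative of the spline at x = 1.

Put M_i = g'' at the i-th knot. Here h = (1, 1) and Δ = (8, -14), so the interior equations h_(i-1)·M_(i-1) + 2(h_(i-1)+h_i)·M_i + h_i·M_(i+1) = 6(Δ_i − Δ_(i-1)) read
  1·M_0 + 4·M_1 + 1·M_2 = 6(Δ_1 - Δ_0) = -132
Natural end conditions: M_0 = M_2 = 0.
Solving the tridiagonal system: M_0 = 0, M_1 = -33, M_2 = 0.

-33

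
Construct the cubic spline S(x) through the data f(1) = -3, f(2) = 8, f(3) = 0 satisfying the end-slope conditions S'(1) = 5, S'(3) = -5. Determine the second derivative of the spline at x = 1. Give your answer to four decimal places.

41.5000

Let M_i = S''(x_i). Step sizes h_i = 1, 1; slopes of the chords Δ_i = (y_(i+1) - y_i)/h_i = 11, -8.
  1·M_0 + 4·M_1 + 1·M_2 = 6(Δ_1 - Δ_0) = -114
Clamped end conditions give two more equations: 2h_0·M_0 + h_0·M_1 = 6(Δ_0 - S'(1)) = 36 and h_1·M_1 + 2h_1·M_2 = 6(S'(3) - Δ_1) = 18.
Solving the tridiagonal system: M_0 = 83/2, M_1 = -47, M_2 = 65/2.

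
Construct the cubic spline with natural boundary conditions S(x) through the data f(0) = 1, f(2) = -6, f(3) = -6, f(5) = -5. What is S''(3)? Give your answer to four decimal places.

-0.0857

Put σ_i = S'' at the i-th knot. Here h = (2, 1, 2) and Δ = (-7/2, 0, 1/2), so the interior equations h_(i-1)·σ_(i-1) + 2(h_(i-1)+h_i)·σ_i + h_i·σ_(i+1) = 6(Δ_i − Δ_(i-1)) read
  2·σ_0 + 6·σ_1 + 1·σ_2 = 6(Δ_1 - Δ_0) = 21
  1·σ_1 + 6·σ_2 + 2·σ_3 = 6(Δ_2 - Δ_1) = 3
Natural end conditions: σ_0 = σ_3 = 0.
Hence σ_0 = 0, σ_1 = 123/35, σ_2 = -3/35, σ_3 = 0.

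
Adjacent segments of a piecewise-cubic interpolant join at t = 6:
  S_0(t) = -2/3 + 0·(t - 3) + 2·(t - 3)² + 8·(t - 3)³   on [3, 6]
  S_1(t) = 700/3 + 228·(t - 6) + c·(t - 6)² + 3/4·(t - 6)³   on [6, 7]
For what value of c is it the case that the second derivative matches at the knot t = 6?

S_0''(t) = 4 + 48·(t - 3), so S_0''(6) = 148. On the right, S_1''(6) = 2c, so c = 74.

74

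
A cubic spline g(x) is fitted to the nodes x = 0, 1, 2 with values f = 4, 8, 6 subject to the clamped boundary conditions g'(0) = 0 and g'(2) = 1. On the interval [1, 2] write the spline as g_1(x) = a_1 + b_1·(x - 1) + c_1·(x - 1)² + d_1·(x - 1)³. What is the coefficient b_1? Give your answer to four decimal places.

With M_i denoting the second derivative at x_i, h_i = 1, 1, and Δ_i = (y_(i+1) − y_i)/h_i = 4, -2:
  1·M_0 + 4·M_1 + 1·M_2 = 6(Δ_1 - Δ_0) = -36
Clamped end conditions give two more equations: 2h_0·M_0 + h_0·M_1 = 6(Δ_0 - g'(0)) = 24 and h_1·M_1 + 2h_1·M_2 = 6(g'(2) - Δ_1) = 18.
Solving the tridiagonal system: M_0 = 43/2, M_1 = -19, M_2 = 37/2.
On [1, 2], with g_1(x) = a_1 + b_1·(x - 1) + c_1·(x - 1)² + d_1·(x - 1)³: c_1 = M_1/2 = -19/2, d_1 = (M_2 - M_1)/(6h_1) = 25/4, b_1 = Δ_1 - h_1(2M_1 + M_2)/6 = 5/4.

1.2500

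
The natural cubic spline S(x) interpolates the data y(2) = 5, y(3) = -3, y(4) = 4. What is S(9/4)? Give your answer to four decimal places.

Put M_i = S'' at the i-th knot. Here h = (1, 1) and Δ = (-8, 7), so the interior equations h_(i-1)·M_(i-1) + 2(h_(i-1)+h_i)·M_i + h_i·M_(i+1) = 6(Δ_i − Δ_(i-1)) read
  1·M_0 + 4·M_1 + 1·M_2 = 6(Δ_1 - Δ_0) = 90
Natural end conditions: M_0 = M_2 = 0.
Solving the tridiagonal system: M_0 = 0, M_1 = 45/2, M_2 = 0.
On [2, 3], S(x) = 5 - 47/4·(x - 2) + 0·(x - 2)² + 15/4·(x - 2)³.
With (x - 2) = 1/4: S(9/4) = 543/256.

2.1211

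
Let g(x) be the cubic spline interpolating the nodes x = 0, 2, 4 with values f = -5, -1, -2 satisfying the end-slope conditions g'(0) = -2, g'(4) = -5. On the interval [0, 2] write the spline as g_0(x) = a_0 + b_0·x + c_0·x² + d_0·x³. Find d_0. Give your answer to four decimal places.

-0.7813

Write σ_i for g''(x_i). With h_i = 2, 2 and divided differences Δ_i = 2, -1/2, the continuity of g' gives the tridiagonal system
  2·σ_0 + 8·σ_1 + 2·σ_2 = 6(Δ_1 - Δ_0) = -15
Clamped end conditions give two more equations: 2h_0·σ_0 + h_0·σ_1 = 6(Δ_0 - g'(0)) = 24 and h_1·σ_1 + 2h_1·σ_2 = 6(g'(4) - Δ_1) = -27.
Solving: σ_0 = 57/8, σ_1 = -9/4, σ_2 = -45/8.
On [0, 2], with g_0(x) = a_0 + b_0·x + c_0·x² + d_0·x³: c_0 = σ_0/2 = 57/16, d_0 = (σ_1 - σ_0)/(6h_0) = -25/32, b_0 = Δ_0 - h_0(2σ_0 + σ_1)/6 = -2.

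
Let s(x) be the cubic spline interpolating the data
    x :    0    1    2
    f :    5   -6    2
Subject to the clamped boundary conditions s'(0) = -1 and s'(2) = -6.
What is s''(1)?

Put M_i = s'' at the i-th knot. Here h = (1, 1) and Δ = (-11, 8), so the interior equations h_(i-1)·M_(i-1) + 2(h_(i-1)+h_i)·M_i + h_i·M_(i+1) = 6(Δ_i − Δ_(i-1)) read
  1·M_0 + 4·M_1 + 1·M_2 = 6(Δ_1 - Δ_0) = 114
Clamped end conditions give two more equations: 2h_0·M_0 + h_0·M_1 = 6(Δ_0 - s'(0)) = -60 and h_1·M_1 + 2h_1·M_2 = 6(s'(2) - Δ_1) = -84.
Hence M_0 = -61, M_1 = 62, M_2 = -73.

62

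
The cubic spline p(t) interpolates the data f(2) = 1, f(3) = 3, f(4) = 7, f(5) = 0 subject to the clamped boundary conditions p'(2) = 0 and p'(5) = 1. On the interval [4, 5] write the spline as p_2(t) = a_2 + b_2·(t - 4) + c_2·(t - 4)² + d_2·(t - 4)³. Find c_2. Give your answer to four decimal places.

-14.2667

With σ_i denoting the second derivative at x_i, h_i = 1, 1, 1, and Δ_i = (y_(i+1) − y_i)/h_i = 2, 4, -7:
  1·σ_0 + 4·σ_1 + 1·σ_2 = 6(Δ_1 - Δ_0) = 12
  1·σ_1 + 4·σ_2 + 1·σ_3 = 6(Δ_2 - Δ_1) = -66
Clamped end conditions give two more equations: 2h_0·σ_0 + h_0·σ_1 = 6(Δ_0 - p'(2)) = 12 and h_2·σ_2 + 2h_2·σ_3 = 6(p'(5) - Δ_2) = 48.
Solving the tridiagonal system: σ_0 = 16/15, σ_1 = 148/15, σ_2 = -428/15, σ_3 = 574/15.
On [4, 5], with p_2(t) = a_2 + b_2·(t - 4) + c_2·(t - 4)² + d_2·(t - 4)³: c_2 = σ_2/2 = -214/15, d_2 = (σ_3 - σ_2)/(6h_2) = 167/15, b_2 = Δ_2 - h_2(2σ_2 + σ_3)/6 = -58/15.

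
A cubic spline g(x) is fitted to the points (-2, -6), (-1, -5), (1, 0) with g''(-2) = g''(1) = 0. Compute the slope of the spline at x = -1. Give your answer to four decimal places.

1.5000

With m_i denoting the second derivative at x_i, h_i = 1, 2, and Δ_i = (y_(i+1) − y_i)/h_i = 1, 5/2:
  1·m_0 + 6·m_1 + 2·m_2 = 6(Δ_1 - Δ_0) = 9
Natural end conditions: m_0 = m_2 = 0.
Solving the tridiagonal system: m_0 = 0, m_1 = 3/2, m_2 = 0.
On [-1, 1], g'(x) = b_1 + 2c_1·(x + 1) + 3d_1·(x + 1)² with b_1 = Δ_1 - h_1(2m_1 + m_2)/6 = 3/2, c_1 = m_1/2 = 3/4, d_1 = (m_2 - m_1)/(6h_1) = -1/8. So g'(-1) = 3/2.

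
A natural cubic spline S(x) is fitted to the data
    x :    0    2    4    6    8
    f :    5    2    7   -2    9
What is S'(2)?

Put σ_i = S'' at the i-th knot. Here h = (2, 2, 2, 2) and Δ = (-3/2, 5/2, -9/2, 11/2), so the interior equations h_(i-1)·σ_(i-1) + 2(h_(i-1)+h_i)·σ_i + h_i·σ_(i+1) = 6(Δ_i − Δ_(i-1)) read
  2·σ_0 + 8·σ_1 + 2·σ_2 = 6(Δ_1 - Δ_0) = 24
  2·σ_1 + 8·σ_2 + 2·σ_3 = 6(Δ_2 - Δ_1) = -42
  2·σ_2 + 8·σ_3 + 2·σ_4 = 6(Δ_3 - Δ_2) = 60
Natural end conditions: σ_0 = σ_4 = 0.
Solving: σ_0 = 0, σ_1 = 21/4, σ_2 = -9, σ_3 = 39/4, σ_4 = 0.
On [2, 4], S'(x) = b_1 + 2c_1·(x - 2) + 3d_1·(x - 2)² with b_1 = Δ_1 - h_1(2σ_1 + σ_2)/6 = 2, c_1 = σ_1/2 = 21/8, d_1 = (σ_2 - σ_1)/(6h_1) = -19/16. So S'(2) = 2.

2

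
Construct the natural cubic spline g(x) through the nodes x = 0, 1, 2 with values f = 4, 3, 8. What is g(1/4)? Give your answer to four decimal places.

Write M_i for g''(x_i). With h_i = 1, 1 and divided differences Δ_i = -1, 5, the continuity of g' gives the tridiagonal system
  1·M_0 + 4·M_1 + 1·M_2 = 6(Δ_1 - Δ_0) = 36
Natural end conditions: M_0 = M_2 = 0.
Hence M_0 = 0, M_1 = 9, M_2 = 0.
On [0, 1], g(x) = 4 - 5/2·x + 0·x² + 3/2·x³.
With x = 1/4: g(1/4) = 435/128.

3.3984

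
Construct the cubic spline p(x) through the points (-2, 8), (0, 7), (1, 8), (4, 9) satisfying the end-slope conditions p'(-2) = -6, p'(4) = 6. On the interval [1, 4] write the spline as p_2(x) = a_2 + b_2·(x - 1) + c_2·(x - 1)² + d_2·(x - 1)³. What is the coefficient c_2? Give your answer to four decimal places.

-1.5476

Write σ_i for p''(x_i). With h_i = 2, 1, 3 and divided differences Δ_i = -1/2, 1, 1/3, the continuity of p' gives the tridiagonal system
  2·σ_0 + 6·σ_1 + 1·σ_2 = 6(Δ_1 - Δ_0) = 9
  1·σ_1 + 8·σ_2 + 3·σ_3 = 6(Δ_2 - Δ_1) = -4
Clamped end conditions give two more equations: 2h_0·σ_0 + h_0·σ_1 = 6(Δ_0 - p'(-2)) = 33 and h_2·σ_2 + 2h_2·σ_3 = 6(p'(4) - Δ_2) = 34.
Solving: σ_0 = 365/42, σ_1 = -37/42, σ_2 = -65/21, σ_3 = 101/14.
On [1, 4], with p_2(x) = a_2 + b_2·(x - 1) + c_2·(x - 1)² + d_2·(x - 1)³: c_2 = σ_2/2 = -65/42, d_2 = (σ_3 - σ_2)/(6h_2) = 433/756, b_2 = Δ_2 - h_2(2σ_2 + σ_3)/6 = -5/28.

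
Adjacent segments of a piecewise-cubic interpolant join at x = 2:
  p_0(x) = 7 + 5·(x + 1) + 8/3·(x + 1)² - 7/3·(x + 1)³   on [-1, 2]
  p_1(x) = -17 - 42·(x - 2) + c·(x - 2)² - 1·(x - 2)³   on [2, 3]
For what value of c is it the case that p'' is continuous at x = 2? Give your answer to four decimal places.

p_0''(x) = 16/3 - 14·(x + 1), so p_0''(2) = -110/3. On the right, p_1''(2) = 2c, so c = -55/3.

-18.3333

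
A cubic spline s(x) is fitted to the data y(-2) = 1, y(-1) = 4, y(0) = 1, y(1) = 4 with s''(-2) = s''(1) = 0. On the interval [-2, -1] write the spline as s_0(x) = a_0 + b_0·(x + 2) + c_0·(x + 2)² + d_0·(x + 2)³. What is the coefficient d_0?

-2

With M_i denoting the second derivative at x_i, h_i = 1, 1, 1, and Δ_i = (y_(i+1) − y_i)/h_i = 3, -3, 3:
  1·M_0 + 4·M_1 + 1·M_2 = 6(Δ_1 - Δ_0) = -36
  1·M_1 + 4·M_2 + 1·M_3 = 6(Δ_2 - Δ_1) = 36
Natural end conditions: M_0 = M_3 = 0.
Hence M_0 = 0, M_1 = -12, M_2 = 12, M_3 = 0.
On [-2, -1], with s_0(x) = a_0 + b_0·(x + 2) + c_0·(x + 2)² + d_0·(x + 2)³: c_0 = M_0/2 = 0, d_0 = (M_1 - M_0)/(6h_0) = -2, b_0 = Δ_0 - h_0(2M_0 + M_1)/6 = 5.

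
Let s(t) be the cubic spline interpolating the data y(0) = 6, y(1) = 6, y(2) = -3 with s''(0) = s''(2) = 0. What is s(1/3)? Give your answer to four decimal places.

6.6667

Put σ_i = s'' at the i-th knot. Here h = (1, 1) and Δ = (0, -9), so the interior equations h_(i-1)·σ_(i-1) + 2(h_(i-1)+h_i)·σ_i + h_i·σ_(i+1) = 6(Δ_i − Δ_(i-1)) read
  1·σ_0 + 4·σ_1 + 1·σ_2 = 6(Δ_1 - Δ_0) = -54
Natural end conditions: σ_0 = σ_2 = 0.
Hence σ_0 = 0, σ_1 = -27/2, σ_2 = 0.
On [0, 1], s(t) = 6 + 9/4·t + 0·t² - 9/4·t³.
With t = 1/3: s(1/3) = 20/3.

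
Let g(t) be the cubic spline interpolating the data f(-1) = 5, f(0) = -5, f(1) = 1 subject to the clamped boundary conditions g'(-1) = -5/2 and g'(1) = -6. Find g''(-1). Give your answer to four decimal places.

Put M_i = g'' at the i-th knot. Here h = (1, 1) and Δ = (-10, 6), so the interior equations h_(i-1)·M_(i-1) + 2(h_(i-1)+h_i)·M_i + h_i·M_(i+1) = 6(Δ_i − Δ_(i-1)) read
  1·M_0 + 4·M_1 + 1·M_2 = 6(Δ_1 - Δ_0) = 96
Clamped end conditions give two more equations: 2h_0·M_0 + h_0·M_1 = 6(Δ_0 - g'(-1)) = -45 and h_1·M_1 + 2h_1·M_2 = 6(g'(1) - Δ_1) = -72.
Solving the tridiagonal system: M_0 = -193/4, M_1 = 103/2, M_2 = -247/4.

-48.2500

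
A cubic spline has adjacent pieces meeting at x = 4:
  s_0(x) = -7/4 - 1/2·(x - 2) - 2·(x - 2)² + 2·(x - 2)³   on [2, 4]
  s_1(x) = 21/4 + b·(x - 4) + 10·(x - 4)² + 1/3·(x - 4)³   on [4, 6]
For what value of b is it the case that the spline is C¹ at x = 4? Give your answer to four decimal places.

s_0'(x) = -1/2 - 4·(x - 2) + 6·(x - 2)², so s_0'(4) = 31/2. On the right, s_1'(4) = b, so b = 31/2.

15.5000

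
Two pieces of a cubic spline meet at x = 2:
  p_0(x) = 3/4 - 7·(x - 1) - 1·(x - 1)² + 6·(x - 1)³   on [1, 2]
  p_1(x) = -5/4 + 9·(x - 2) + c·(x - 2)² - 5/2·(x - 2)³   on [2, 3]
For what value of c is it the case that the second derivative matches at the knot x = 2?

p_0''(x) = -2 + 36·(x - 1), so p_0''(2) = 34. On the right, p_1''(2) = 2c, so c = 17.

17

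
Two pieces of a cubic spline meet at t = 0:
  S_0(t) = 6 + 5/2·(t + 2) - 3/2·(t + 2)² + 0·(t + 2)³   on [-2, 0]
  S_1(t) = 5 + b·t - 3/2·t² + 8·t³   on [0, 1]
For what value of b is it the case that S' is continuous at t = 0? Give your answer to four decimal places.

-3.5000

S_0'(t) = 5/2 - 3·(t + 2) + 0·(t + 2)², so S_0'(0) = -7/2. On the right, S_1'(0) = b, so b = -7/2.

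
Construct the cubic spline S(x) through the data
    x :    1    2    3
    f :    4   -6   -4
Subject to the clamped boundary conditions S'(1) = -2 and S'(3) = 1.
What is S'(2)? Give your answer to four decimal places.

-5.7500

Let σ_i = S''(x_i). Step sizes h_i = 1, 1; slopes of the chords Δ_i = (y_(i+1) - y_i)/h_i = -10, 2.
  1·σ_0 + 4·σ_1 + 1·σ_2 = 6(Δ_1 - Δ_0) = 72
Clamped end conditions give two more equations: 2h_0·σ_0 + h_0·σ_1 = 6(Δ_0 - S'(1)) = -48 and h_1·σ_1 + 2h_1·σ_2 = 6(S'(3) - Δ_1) = -6.
Hence σ_0 = -81/2, σ_1 = 33, σ_2 = -39/2.
On [2, 3], S'(x) = b_1 + 2c_1·(x - 2) + 3d_1·(x - 2)² with b_1 = Δ_1 - h_1(2σ_1 + σ_2)/6 = -23/4, c_1 = σ_1/2 = 33/2, d_1 = (σ_2 - σ_1)/(6h_1) = -35/4. So S'(2) = -23/4.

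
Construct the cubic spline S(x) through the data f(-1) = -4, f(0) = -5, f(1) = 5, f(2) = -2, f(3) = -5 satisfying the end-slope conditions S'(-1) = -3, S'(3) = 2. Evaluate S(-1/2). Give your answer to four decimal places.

With M_i denoting the second derivative at x_i, h_i = 1, 1, 1, 1, and Δ_i = (y_(i+1) − y_i)/h_i = -1, 10, -7, -3:
  1·M_0 + 4·M_1 + 1·M_2 = 6(Δ_1 - Δ_0) = 66
  1·M_1 + 4·M_2 + 1·M_3 = 6(Δ_2 - Δ_1) = -102
  1·M_2 + 4·M_3 + 1·M_4 = 6(Δ_3 - Δ_2) = 24
Clamped end conditions give two more equations: 2h_0·M_0 + h_0·M_1 = 6(Δ_0 - S'(-1)) = 12 and h_3·M_3 + 2h_3·M_4 = 6(S'(3) - Δ_3) = 30.
Solving the tridiagonal system: M_0 = -107/14, M_1 = 191/7, M_2 = -71/2, M_3 = 89/7, M_4 = 121/14.
On [-1, 0], S(x) = -4 - 3·(x + 1) - 107/28·(x + 1)² + 163/28·(x + 1)³.
With (x + 1) = 1/2: S(-1/2) = -1283/224.

-5.7277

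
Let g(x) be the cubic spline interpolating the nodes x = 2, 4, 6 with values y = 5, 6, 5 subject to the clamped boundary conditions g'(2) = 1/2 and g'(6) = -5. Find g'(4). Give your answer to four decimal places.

1.1250

Write σ_i for g''(x_i). With h_i = 2, 2 and divided differences Δ_i = 1/2, -1/2, the continuity of g' gives the tridiagonal system
  2·σ_0 + 8·σ_1 + 2·σ_2 = 6(Δ_1 - Δ_0) = -6
Clamped end conditions give two more equations: 2h_0·σ_0 + h_0·σ_1 = 6(Δ_0 - g'(2)) = 0 and h_1·σ_1 + 2h_1·σ_2 = 6(g'(6) - Δ_1) = -27.
Solving: σ_0 = -5/8, σ_1 = 5/4, σ_2 = -59/8.
On [4, 6], g'(x) = b_1 + 2c_1·(x - 4) + 3d_1·(x - 4)² with b_1 = Δ_1 - h_1(2σ_1 + σ_2)/6 = 9/8, c_1 = σ_1/2 = 5/8, d_1 = (σ_2 - σ_1)/(6h_1) = -23/32. So g'(4) = 9/8.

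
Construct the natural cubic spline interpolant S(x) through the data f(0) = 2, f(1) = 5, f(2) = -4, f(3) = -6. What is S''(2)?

16

Write M_i for S''(x_i). With h_i = 1, 1, 1 and divided differences Δ_i = 3, -9, -2, the continuity of S' gives the tridiagonal system
  1·M_0 + 4·M_1 + 1·M_2 = 6(Δ_1 - Δ_0) = -72
  1·M_1 + 4·M_2 + 1·M_3 = 6(Δ_2 - Δ_1) = 42
Natural end conditions: M_0 = M_3 = 0.
Solving: M_0 = 0, M_1 = -22, M_2 = 16, M_3 = 0.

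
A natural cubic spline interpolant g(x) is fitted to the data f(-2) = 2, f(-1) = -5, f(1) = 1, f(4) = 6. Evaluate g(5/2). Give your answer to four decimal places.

With M_i denoting the second derivative at x_i, h_i = 1, 2, 3, and Δ_i = (y_(i+1) − y_i)/h_i = -7, 3, 5/3:
  1·M_0 + 6·M_1 + 2·M_2 = 6(Δ_1 - Δ_0) = 60
  2·M_1 + 10·M_2 + 3·M_3 = 6(Δ_2 - Δ_1) = -8
Natural end conditions: M_0 = M_3 = 0.
Solving: M_0 = 0, M_1 = 11, M_2 = -3, M_3 = 0.
On [1, 4], g(x) = 1 + 14/3·(x - 1) - 3/2·(x - 1)² + 1/6·(x - 1)³.
With (x - 1) = 3/2: g(5/2) = 83/16.

5.1875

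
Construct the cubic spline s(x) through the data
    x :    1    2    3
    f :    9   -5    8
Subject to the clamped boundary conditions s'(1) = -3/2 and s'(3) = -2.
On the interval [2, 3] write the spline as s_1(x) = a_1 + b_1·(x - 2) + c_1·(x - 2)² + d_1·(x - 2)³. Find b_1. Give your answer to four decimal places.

0.1250

With M_i denoting the second derivative at x_i, h_i = 1, 1, and Δ_i = (y_(i+1) − y_i)/h_i = -14, 13:
  1·M_0 + 4·M_1 + 1·M_2 = 6(Δ_1 - Δ_0) = 162
Clamped end conditions give two more equations: 2h_0·M_0 + h_0·M_1 = 6(Δ_0 - s'(1)) = -75 and h_1·M_1 + 2h_1·M_2 = 6(s'(3) - Δ_1) = -90.
Hence M_0 = -313/4, M_1 = 163/2, M_2 = -343/4.
On [2, 3], with s_1(x) = a_1 + b_1·(x - 2) + c_1·(x - 2)² + d_1·(x - 2)³: c_1 = M_1/2 = 163/4, d_1 = (M_2 - M_1)/(6h_1) = -223/8, b_1 = Δ_1 - h_1(2M_1 + M_2)/6 = 1/8.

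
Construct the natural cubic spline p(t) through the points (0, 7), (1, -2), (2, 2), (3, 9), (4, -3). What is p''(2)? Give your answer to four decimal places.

7.7143

Write m_i for p''(x_i). With h_i = 1, 1, 1, 1 and divided differences Δ_i = -9, 4, 7, -12, the continuity of p' gives the tridiagonal system
  1·m_0 + 4·m_1 + 1·m_2 = 6(Δ_1 - Δ_0) = 78
  1·m_1 + 4·m_2 + 1·m_3 = 6(Δ_2 - Δ_1) = 18
  1·m_2 + 4·m_3 + 1·m_4 = 6(Δ_3 - Δ_2) = -114
Natural end conditions: m_0 = m_4 = 0.
Forward elimination and back-substitution give m_0 = 0, m_1 = 123/7, m_2 = 54/7, m_3 = -213/7, m_4 = 0.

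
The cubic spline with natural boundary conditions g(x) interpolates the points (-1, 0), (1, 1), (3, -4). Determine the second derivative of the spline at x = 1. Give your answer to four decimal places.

-2.2500

Put M_i = g'' at the i-th knot. Here h = (2, 2) and Δ = (1/2, -5/2), so the interior equations h_(i-1)·M_(i-1) + 2(h_(i-1)+h_i)·M_i + h_i·M_(i+1) = 6(Δ_i − Δ_(i-1)) read
  2·M_0 + 8·M_1 + 2·M_2 = 6(Δ_1 - Δ_0) = -18
Natural end conditions: M_0 = M_2 = 0.
Hence M_0 = 0, M_1 = -9/4, M_2 = 0.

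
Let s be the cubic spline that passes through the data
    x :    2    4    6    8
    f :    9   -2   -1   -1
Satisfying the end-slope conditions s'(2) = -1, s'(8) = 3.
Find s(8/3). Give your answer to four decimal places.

6.3901

With M_i denoting the second derivative at x_i, h_i = 2, 2, 2, and Δ_i = (y_(i+1) − y_i)/h_i = -11/2, 1/2, 0:
  2·M_0 + 8·M_1 + 2·M_2 = 6(Δ_1 - Δ_0) = 36
  2·M_1 + 8·M_2 + 2·M_3 = 6(Δ_2 - Δ_1) = -3
Clamped end conditions give two more equations: 2h_0·M_0 + h_0·M_1 = 6(Δ_0 - s'(2)) = -27 and h_2·M_2 + 2h_2·M_3 = 6(s'(8) - Δ_2) = 18.
Hence M_0 = -163/15, M_1 = 247/30, M_2 = -61/15, M_3 = 98/15.
On [2, 4], s(x) = 9 - 1·(x - 2) - 163/30·(x - 2)² + 191/120·(x - 2)³.
With (x - 2) = 2/3: s(8/3) = 2588/405.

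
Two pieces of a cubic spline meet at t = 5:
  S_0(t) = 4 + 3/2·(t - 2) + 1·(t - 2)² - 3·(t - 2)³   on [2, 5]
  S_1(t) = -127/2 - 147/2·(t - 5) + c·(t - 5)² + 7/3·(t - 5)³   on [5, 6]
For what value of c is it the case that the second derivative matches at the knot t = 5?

-26

S_0''(t) = 2 - 18·(t - 2), so S_0''(5) = -52. On the right, S_1''(5) = 2c, so c = -26.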